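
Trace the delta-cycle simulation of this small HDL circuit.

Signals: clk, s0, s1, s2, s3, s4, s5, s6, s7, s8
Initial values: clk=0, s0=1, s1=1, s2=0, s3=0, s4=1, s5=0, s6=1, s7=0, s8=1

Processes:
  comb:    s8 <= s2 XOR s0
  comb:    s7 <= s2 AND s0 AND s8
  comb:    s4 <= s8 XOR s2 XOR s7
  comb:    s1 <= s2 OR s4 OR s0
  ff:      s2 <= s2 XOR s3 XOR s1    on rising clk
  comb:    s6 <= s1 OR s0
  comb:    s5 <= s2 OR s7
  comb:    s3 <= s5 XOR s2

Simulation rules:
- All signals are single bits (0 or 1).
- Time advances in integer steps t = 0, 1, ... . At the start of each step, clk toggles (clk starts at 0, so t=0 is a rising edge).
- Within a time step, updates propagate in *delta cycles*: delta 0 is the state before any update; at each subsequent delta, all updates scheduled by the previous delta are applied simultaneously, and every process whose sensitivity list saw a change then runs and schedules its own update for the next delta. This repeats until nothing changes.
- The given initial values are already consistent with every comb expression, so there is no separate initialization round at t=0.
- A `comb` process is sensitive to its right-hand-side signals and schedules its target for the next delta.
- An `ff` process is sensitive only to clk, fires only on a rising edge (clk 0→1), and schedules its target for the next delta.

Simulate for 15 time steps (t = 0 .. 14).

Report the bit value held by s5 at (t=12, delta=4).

1

[bits: s8,s1,s4,s0,s3,s6,s5,s2,clk,s7]
t=0: Δ0=1111010000 Δ1=1111010010 Δ2=1111010110 Δ3=0101111111 Δ4=0101011110 Δ5=0111011110 | 5Δ
t=1: Δ0=0111011110 Δ1=0111011100 | 1Δ
t=2: Δ0=0111011100 Δ1=0111011110 Δ2=0111011010 Δ3=1101110010 Δ4=1111010010 | 4Δ
t=3: Δ0=1111010010 Δ1=1111010000 | 1Δ
t=4: Δ0=1111010000 Δ1=1111010010 Δ2=1111010110 Δ3=0101111111 Δ4=0101011110 Δ5=0111011110 | 5Δ
t=5: Δ0=0111011110 Δ1=0111011100 | 1Δ
t=6: Δ0=0111011100 Δ1=0111011110 Δ2=0111011010 Δ3=1101110010 Δ4=1111010010 | 4Δ
t=7: Δ0=1111010010 Δ1=1111010000 | 1Δ
t=8: Δ0=1111010000 Δ1=1111010010 Δ2=1111010110 Δ3=0101111111 Δ4=0101011110 Δ5=0111011110 | 5Δ
t=9: Δ0=0111011110 Δ1=0111011100 | 1Δ
t=10: Δ0=0111011100 Δ1=0111011110 Δ2=0111011010 Δ3=1101110010 Δ4=1111010010 | 4Δ
t=11: Δ0=1111010010 Δ1=1111010000 | 1Δ
t=12: Δ0=1111010000 Δ1=1111010010 Δ2=1111010110 Δ3=0101111111 Δ4=0101011110 Δ5=0111011110 | 5Δ
t=13: Δ0=0111011110 Δ1=0111011100 | 1Δ
t=14: Δ0=0111011100 Δ1=0111011110 Δ2=0111011010 Δ3=1101110010 Δ4=1111010010 | 4Δ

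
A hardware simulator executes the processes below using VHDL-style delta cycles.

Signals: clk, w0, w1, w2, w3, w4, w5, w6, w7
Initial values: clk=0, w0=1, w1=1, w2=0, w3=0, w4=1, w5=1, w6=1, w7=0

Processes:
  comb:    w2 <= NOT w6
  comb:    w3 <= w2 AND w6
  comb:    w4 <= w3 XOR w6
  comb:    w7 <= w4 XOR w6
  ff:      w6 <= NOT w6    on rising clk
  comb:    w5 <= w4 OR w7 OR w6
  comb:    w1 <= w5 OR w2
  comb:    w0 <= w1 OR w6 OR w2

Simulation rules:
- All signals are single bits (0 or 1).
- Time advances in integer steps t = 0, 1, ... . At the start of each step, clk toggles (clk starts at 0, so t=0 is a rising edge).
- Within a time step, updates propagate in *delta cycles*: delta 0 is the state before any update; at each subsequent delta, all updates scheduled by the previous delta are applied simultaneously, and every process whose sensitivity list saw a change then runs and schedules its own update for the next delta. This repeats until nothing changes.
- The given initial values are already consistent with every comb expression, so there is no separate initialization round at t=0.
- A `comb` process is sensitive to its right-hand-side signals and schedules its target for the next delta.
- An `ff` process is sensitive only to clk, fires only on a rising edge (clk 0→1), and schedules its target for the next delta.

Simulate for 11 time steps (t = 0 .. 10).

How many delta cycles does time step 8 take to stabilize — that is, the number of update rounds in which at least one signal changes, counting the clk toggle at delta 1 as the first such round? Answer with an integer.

[bits: w6,w4,w7,w2,w3,w0,w1,w5,clk]
t=0: Δ0=110001110 Δ1=110001111 Δ2=010001111 Δ3=001101111 Δ4=000101111 Δ5=000101101 | 5Δ
t=1: Δ0=000101101 Δ1=000101100 | 1Δ
t=2: Δ0=000101100 Δ1=000101101 Δ2=100101101 Δ3=111011111 Δ4=100001111 Δ5=111001111 Δ6=110001111 | 6Δ
t=3: Δ0=110001111 Δ1=110001110 | 1Δ
t=4: Δ0=110001110 Δ1=110001111 Δ2=010001111 Δ3=001101111 Δ4=000101111 Δ5=000101101 | 5Δ
t=5: Δ0=000101101 Δ1=000101100 | 1Δ
t=6: Δ0=000101100 Δ1=000101101 Δ2=100101101 Δ3=111011111 Δ4=100001111 Δ5=111001111 Δ6=110001111 | 6Δ
t=7: Δ0=110001111 Δ1=110001110 | 1Δ
t=8: Δ0=110001110 Δ1=110001111 Δ2=010001111 Δ3=001101111 Δ4=000101111 Δ5=000101101 | 5Δ
t=9: Δ0=000101101 Δ1=000101100 | 1Δ
t=10: Δ0=000101100 Δ1=000101101 Δ2=100101101 Δ3=111011111 Δ4=100001111 Δ5=111001111 Δ6=110001111 | 6Δ

5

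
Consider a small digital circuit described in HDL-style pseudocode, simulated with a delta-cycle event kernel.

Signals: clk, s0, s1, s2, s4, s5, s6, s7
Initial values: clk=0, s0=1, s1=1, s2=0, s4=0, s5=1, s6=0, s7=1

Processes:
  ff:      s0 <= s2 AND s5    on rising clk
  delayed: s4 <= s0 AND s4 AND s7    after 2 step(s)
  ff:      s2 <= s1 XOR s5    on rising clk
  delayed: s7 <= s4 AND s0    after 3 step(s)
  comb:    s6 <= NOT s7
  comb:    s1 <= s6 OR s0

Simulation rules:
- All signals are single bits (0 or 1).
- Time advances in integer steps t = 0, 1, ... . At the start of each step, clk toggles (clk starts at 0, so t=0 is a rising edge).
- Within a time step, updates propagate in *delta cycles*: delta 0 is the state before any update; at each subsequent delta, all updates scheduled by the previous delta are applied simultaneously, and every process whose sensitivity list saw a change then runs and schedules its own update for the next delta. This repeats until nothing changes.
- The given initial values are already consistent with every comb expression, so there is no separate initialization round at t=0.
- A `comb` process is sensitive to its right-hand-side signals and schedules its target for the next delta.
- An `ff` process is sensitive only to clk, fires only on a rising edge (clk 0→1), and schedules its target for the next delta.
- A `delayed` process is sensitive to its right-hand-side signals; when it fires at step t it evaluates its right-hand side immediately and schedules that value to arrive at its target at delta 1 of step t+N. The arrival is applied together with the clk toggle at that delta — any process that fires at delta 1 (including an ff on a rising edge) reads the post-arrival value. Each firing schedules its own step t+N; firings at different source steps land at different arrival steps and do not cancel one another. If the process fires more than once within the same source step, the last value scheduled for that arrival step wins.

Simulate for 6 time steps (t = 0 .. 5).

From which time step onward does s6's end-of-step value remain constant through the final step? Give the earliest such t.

[bits: s4,s6,s2,s0,clk,s5,s7,s1]
t=0: Δ0=00010111 Δ1=00011111 Δ2=00001111 Δ3=00001110 | 3Δ
t=1: Δ0=00001110 Δ1=00000110 | 1Δ
t=2: Δ0=00000110 Δ1=00001110 Δ2=00101110 | 2Δ
t=3: Δ0=00101110 Δ1=00100100 Δ2=01100100 Δ3=01100101 | 3Δ
t=4: Δ0=01100101 Δ1=01101101 Δ2=01011101 | 2Δ
t=5: Δ0=01011101 Δ1=01010101 | 1Δ

3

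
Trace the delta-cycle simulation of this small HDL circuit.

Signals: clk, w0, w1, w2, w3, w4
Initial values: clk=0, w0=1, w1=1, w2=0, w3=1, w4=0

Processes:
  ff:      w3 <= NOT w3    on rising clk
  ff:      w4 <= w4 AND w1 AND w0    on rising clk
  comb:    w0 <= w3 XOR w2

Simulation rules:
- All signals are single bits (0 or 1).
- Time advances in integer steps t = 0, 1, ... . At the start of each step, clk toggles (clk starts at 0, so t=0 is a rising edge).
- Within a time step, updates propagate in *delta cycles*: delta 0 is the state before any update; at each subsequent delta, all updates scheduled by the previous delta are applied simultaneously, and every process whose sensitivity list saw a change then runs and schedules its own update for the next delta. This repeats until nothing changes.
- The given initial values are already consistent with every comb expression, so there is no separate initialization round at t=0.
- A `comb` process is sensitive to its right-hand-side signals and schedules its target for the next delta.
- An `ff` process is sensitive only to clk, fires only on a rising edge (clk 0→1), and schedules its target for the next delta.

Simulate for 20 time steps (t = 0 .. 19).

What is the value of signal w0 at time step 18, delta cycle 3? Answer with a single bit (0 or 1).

1

t=0 Δ0: w0=1 w4=0 clk=0 w1=1 w2=0 w3=1
  Δ1: clk:0→1
  Δ2: w3:1→0
  Δ3: w0:1→0
  (3Δ to stable)
t=1 Δ0: w0=0 w4=0 clk=1 w1=1 w2=0 w3=0
  Δ1: clk:1→0
  (1Δ to stable)
t=2 Δ0: w0=0 w4=0 clk=0 w1=1 w2=0 w3=0
  Δ1: clk:0→1
  Δ2: w3:0→1
  Δ3: w0:0→1
  (3Δ to stable)
t=3 Δ0: w0=1 w4=0 clk=1 w1=1 w2=0 w3=1
  Δ1: clk:1→0
  (1Δ to stable)
t=4 Δ0: w0=1 w4=0 clk=0 w1=1 w2=0 w3=1
  Δ1: clk:0→1
  Δ2: w3:1→0
  Δ3: w0:1→0
  (3Δ to stable)
t=5 Δ0: w0=0 w4=0 clk=1 w1=1 w2=0 w3=0
  Δ1: clk:1→0
  (1Δ to stable)
t=6 Δ0: w0=0 w4=0 clk=0 w1=1 w2=0 w3=0
  Δ1: clk:0→1
  Δ2: w3:0→1
  Δ3: w0:0→1
  (3Δ to stable)
t=7 Δ0: w0=1 w4=0 clk=1 w1=1 w2=0 w3=1
  Δ1: clk:1→0
  (1Δ to stable)
t=8 Δ0: w0=1 w4=0 clk=0 w1=1 w2=0 w3=1
  Δ1: clk:0→1
  Δ2: w3:1→0
  Δ3: w0:1→0
  (3Δ to stable)
t=9 Δ0: w0=0 w4=0 clk=1 w1=1 w2=0 w3=0
  Δ1: clk:1→0
  (1Δ to stable)
t=10 Δ0: w0=0 w4=0 clk=0 w1=1 w2=0 w3=0
  Δ1: clk:0→1
  Δ2: w3:0→1
  Δ3: w0:0→1
  (3Δ to stable)
t=11 Δ0: w0=1 w4=0 clk=1 w1=1 w2=0 w3=1
  Δ1: clk:1→0
  (1Δ to stable)
t=12 Δ0: w0=1 w4=0 clk=0 w1=1 w2=0 w3=1
  Δ1: clk:0→1
  Δ2: w3:1→0
  Δ3: w0:1→0
  (3Δ to stable)
t=13 Δ0: w0=0 w4=0 clk=1 w1=1 w2=0 w3=0
  Δ1: clk:1→0
  (1Δ to stable)
t=14 Δ0: w0=0 w4=0 clk=0 w1=1 w2=0 w3=0
  Δ1: clk:0→1
  Δ2: w3:0→1
  Δ3: w0:0→1
  (3Δ to stable)
t=15 Δ0: w0=1 w4=0 clk=1 w1=1 w2=0 w3=1
  Δ1: clk:1→0
  (1Δ to stable)
t=16 Δ0: w0=1 w4=0 clk=0 w1=1 w2=0 w3=1
  Δ1: clk:0→1
  Δ2: w3:1→0
  Δ3: w0:1→0
  (3Δ to stable)
t=17 Δ0: w0=0 w4=0 clk=1 w1=1 w2=0 w3=0
  Δ1: clk:1→0
  (1Δ to stable)
t=18 Δ0: w0=0 w4=0 clk=0 w1=1 w2=0 w3=0
  Δ1: clk:0→1
  Δ2: w3:0→1
  Δ3: w0:0→1
  (3Δ to stable)
t=19 Δ0: w0=1 w4=0 clk=1 w1=1 w2=0 w3=1
  Δ1: clk:1→0
  (1Δ to stable)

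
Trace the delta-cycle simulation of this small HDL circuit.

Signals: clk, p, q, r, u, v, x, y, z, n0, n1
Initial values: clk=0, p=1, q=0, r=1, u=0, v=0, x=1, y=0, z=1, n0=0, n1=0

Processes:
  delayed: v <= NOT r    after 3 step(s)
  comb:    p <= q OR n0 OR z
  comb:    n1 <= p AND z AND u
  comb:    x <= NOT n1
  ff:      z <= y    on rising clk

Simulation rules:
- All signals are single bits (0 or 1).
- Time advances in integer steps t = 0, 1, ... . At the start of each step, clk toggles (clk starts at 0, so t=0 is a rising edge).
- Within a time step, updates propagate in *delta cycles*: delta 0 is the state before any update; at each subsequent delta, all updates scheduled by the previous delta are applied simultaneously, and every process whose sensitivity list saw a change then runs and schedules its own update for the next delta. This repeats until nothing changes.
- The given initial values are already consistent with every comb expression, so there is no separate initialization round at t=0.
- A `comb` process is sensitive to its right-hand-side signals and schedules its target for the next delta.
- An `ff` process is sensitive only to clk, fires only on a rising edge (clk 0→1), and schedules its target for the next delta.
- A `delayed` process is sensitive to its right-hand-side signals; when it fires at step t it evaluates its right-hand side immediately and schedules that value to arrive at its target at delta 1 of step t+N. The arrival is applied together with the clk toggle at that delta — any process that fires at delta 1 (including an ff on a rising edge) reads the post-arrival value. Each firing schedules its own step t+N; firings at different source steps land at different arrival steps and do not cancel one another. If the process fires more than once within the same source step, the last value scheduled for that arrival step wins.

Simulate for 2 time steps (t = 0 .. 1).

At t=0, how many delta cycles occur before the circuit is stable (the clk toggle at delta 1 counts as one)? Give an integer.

[bits: u,q,r,n0,p,v,y,n1,clk,z,x]
t=0: Δ0=00101000011 Δ1=00101000111 Δ2=00101000101 Δ3=00100000101 | 3Δ
t=1: Δ0=00100000101 Δ1=00100000001 | 1Δ

3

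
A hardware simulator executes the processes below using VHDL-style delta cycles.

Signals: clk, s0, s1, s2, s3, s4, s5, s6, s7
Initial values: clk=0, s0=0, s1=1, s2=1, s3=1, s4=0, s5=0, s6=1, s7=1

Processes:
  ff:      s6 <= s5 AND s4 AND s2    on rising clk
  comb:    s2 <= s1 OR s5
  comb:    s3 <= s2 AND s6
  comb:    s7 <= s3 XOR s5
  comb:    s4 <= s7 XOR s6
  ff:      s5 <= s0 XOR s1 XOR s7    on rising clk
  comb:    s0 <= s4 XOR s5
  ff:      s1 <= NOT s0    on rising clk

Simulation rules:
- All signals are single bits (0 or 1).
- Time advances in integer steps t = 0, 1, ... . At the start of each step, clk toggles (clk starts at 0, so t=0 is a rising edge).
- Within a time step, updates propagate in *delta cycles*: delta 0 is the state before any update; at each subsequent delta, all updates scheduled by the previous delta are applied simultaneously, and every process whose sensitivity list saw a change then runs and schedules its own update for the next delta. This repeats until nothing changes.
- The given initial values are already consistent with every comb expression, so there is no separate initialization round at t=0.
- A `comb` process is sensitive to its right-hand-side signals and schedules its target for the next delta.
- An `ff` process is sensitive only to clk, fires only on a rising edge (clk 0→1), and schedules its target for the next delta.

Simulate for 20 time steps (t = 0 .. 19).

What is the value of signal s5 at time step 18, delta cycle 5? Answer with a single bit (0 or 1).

0

t=0 Δ0: clk=0 s7=1 s2=1 s1=1 s4=0 s3=1 s5=0 s6=1 s0=0
  Δ1: clk:0→1
  Δ2: s6:1→0
  Δ3: s4:0→1, s3:1→0
  Δ4: s7:1→0, s0:0→1
  Δ5: s4:1→0
  Δ6: s0:1→0
  (6Δ to stable)
t=1 Δ0: clk=1 s7=0 s2=1 s1=1 s4=0 s3=0 s5=0 s6=0 s0=0
  Δ1: clk:1→0
  (1Δ to stable)
t=2 Δ0: clk=0 s7=0 s2=1 s1=1 s4=0 s3=0 s5=0 s6=0 s0=0
  Δ1: clk:0→1
  Δ2: s5:0→1
  Δ3: s7:0→1, s0:0→1
  Δ4: s4:0→1
  Δ5: s0:1→0
  (5Δ to stable)
t=3 Δ0: clk=1 s7=1 s2=1 s1=1 s4=1 s3=0 s5=1 s6=0 s0=0
  Δ1: clk:1→0
  (1Δ to stable)
t=4 Δ0: clk=0 s7=1 s2=1 s1=1 s4=1 s3=0 s5=1 s6=0 s0=0
  Δ1: clk:0→1
  Δ2: s5:1→0, s6:0→1
  Δ3: s7:1→0, s4:1→0, s3:0→1, s0:0→1
  Δ4: s7:0→1, s4:0→1, s0:1→0
  Δ5: s4:1→0, s0:0→1
  Δ6: s0:1→0
  (6Δ to stable)
t=5 Δ0: clk=1 s7=1 s2=1 s1=1 s4=0 s3=1 s5=0 s6=1 s0=0
  Δ1: clk:1→0
  (1Δ to stable)
t=6 Δ0: clk=0 s7=1 s2=1 s1=1 s4=0 s3=1 s5=0 s6=1 s0=0
  Δ1: clk:0→1
  Δ2: s6:1→0
  Δ3: s4:0→1, s3:1→0
  Δ4: s7:1→0, s0:0→1
  Δ5: s4:1→0
  Δ6: s0:1→0
  (6Δ to stable)
t=7 Δ0: clk=1 s7=0 s2=1 s1=1 s4=0 s3=0 s5=0 s6=0 s0=0
  Δ1: clk:1→0
  (1Δ to stable)
t=8 Δ0: clk=0 s7=0 s2=1 s1=1 s4=0 s3=0 s5=0 s6=0 s0=0
  Δ1: clk:0→1
  Δ2: s5:0→1
  Δ3: s7:0→1, s0:0→1
  Δ4: s4:0→1
  Δ5: s0:1→0
  (5Δ to stable)
t=9 Δ0: clk=1 s7=1 s2=1 s1=1 s4=1 s3=0 s5=1 s6=0 s0=0
  Δ1: clk:1→0
  (1Δ to stable)
t=10 Δ0: clk=0 s7=1 s2=1 s1=1 s4=1 s3=0 s5=1 s6=0 s0=0
  Δ1: clk:0→1
  Δ2: s5:1→0, s6:0→1
  Δ3: s7:1→0, s4:1→0, s3:0→1, s0:0→1
  Δ4: s7:0→1, s4:0→1, s0:1→0
  Δ5: s4:1→0, s0:0→1
  Δ6: s0:1→0
  (6Δ to stable)
t=11 Δ0: clk=1 s7=1 s2=1 s1=1 s4=0 s3=1 s5=0 s6=1 s0=0
  Δ1: clk:1→0
  (1Δ to stable)
t=12 Δ0: clk=0 s7=1 s2=1 s1=1 s4=0 s3=1 s5=0 s6=1 s0=0
  Δ1: clk:0→1
  Δ2: s6:1→0
  Δ3: s4:0→1, s3:1→0
  Δ4: s7:1→0, s0:0→1
  Δ5: s4:1→0
  Δ6: s0:1→0
  (6Δ to stable)
t=13 Δ0: clk=1 s7=0 s2=1 s1=1 s4=0 s3=0 s5=0 s6=0 s0=0
  Δ1: clk:1→0
  (1Δ to stable)
t=14 Δ0: clk=0 s7=0 s2=1 s1=1 s4=0 s3=0 s5=0 s6=0 s0=0
  Δ1: clk:0→1
  Δ2: s5:0→1
  Δ3: s7:0→1, s0:0→1
  Δ4: s4:0→1
  Δ5: s0:1→0
  (5Δ to stable)
t=15 Δ0: clk=1 s7=1 s2=1 s1=1 s4=1 s3=0 s5=1 s6=0 s0=0
  Δ1: clk:1→0
  (1Δ to stable)
t=16 Δ0: clk=0 s7=1 s2=1 s1=1 s4=1 s3=0 s5=1 s6=0 s0=0
  Δ1: clk:0→1
  Δ2: s5:1→0, s6:0→1
  Δ3: s7:1→0, s4:1→0, s3:0→1, s0:0→1
  Δ4: s7:0→1, s4:0→1, s0:1→0
  Δ5: s4:1→0, s0:0→1
  Δ6: s0:1→0
  (6Δ to stable)
t=17 Δ0: clk=1 s7=1 s2=1 s1=1 s4=0 s3=1 s5=0 s6=1 s0=0
  Δ1: clk:1→0
  (1Δ to stable)
t=18 Δ0: clk=0 s7=1 s2=1 s1=1 s4=0 s3=1 s5=0 s6=1 s0=0
  Δ1: clk:0→1
  Δ2: s6:1→0
  Δ3: s4:0→1, s3:1→0
  Δ4: s7:1→0, s0:0→1
  Δ5: s4:1→0
  Δ6: s0:1→0
  (6Δ to stable)
t=19 Δ0: clk=1 s7=0 s2=1 s1=1 s4=0 s3=0 s5=0 s6=0 s0=0
  Δ1: clk:1→0
  (1Δ to stable)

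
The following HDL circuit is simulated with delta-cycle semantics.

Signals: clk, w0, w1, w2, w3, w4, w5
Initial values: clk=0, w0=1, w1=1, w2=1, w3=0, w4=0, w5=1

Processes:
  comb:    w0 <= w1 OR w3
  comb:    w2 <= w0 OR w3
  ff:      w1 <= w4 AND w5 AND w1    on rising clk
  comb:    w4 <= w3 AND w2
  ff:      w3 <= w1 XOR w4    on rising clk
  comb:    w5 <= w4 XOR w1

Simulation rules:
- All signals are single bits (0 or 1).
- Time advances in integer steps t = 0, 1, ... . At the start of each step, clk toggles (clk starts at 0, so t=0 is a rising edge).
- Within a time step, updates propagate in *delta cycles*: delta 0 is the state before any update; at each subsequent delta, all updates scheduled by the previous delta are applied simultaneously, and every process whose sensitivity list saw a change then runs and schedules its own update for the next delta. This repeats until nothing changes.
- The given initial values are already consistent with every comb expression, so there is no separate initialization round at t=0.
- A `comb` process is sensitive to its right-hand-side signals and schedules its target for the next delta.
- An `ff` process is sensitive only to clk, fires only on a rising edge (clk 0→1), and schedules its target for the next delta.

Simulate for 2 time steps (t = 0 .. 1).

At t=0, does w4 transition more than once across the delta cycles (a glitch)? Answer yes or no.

no

t0.Δ0 w3=0 w2=1 w0=1 w4=0 clk=0 w1=1 w5=1
t0.Δ1 w3=0 w2=1 w0=1 w4=0 clk=1 w1=1 w5=1
t0.Δ2 w3=1 w2=1 w0=1 w4=0 clk=1 w1=0 w5=1
t0.Δ3 w3=1 w2=1 w0=1 w4=1 clk=1 w1=0 w5=0
t0.Δ4 w3=1 w2=1 w0=1 w4=1 clk=1 w1=0 w5=1
t1.Δ0 w3=1 w2=1 w0=1 w4=1 clk=1 w1=0 w5=1
t1.Δ1 w3=1 w2=1 w0=1 w4=1 clk=0 w1=0 w5=1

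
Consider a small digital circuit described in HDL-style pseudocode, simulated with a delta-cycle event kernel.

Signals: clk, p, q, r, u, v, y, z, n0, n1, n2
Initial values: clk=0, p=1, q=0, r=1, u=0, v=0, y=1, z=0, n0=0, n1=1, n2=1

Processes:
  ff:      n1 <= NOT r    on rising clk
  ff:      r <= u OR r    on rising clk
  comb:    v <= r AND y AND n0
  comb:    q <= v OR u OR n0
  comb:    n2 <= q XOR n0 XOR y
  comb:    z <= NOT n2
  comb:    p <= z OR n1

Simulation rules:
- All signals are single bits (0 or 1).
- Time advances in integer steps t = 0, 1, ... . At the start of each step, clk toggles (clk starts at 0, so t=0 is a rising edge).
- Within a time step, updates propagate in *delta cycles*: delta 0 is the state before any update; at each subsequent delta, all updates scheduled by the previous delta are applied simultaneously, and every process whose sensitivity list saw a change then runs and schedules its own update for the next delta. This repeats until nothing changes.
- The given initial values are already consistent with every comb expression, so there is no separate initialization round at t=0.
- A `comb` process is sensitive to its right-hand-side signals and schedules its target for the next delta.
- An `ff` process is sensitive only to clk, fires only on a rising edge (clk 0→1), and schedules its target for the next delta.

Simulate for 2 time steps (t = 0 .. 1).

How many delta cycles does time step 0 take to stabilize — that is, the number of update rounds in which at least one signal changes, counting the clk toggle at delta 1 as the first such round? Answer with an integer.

t=0 Δ0: p=1 r=1 n0=0 q=0 y=1 z=0 u=0 v=0 n2=1 n1=1 clk=0
  Δ1: clk:0→1
  Δ2: n1:1→0
  Δ3: p:1→0
  (3Δ to stable)
t=1 Δ0: p=0 r=1 n0=0 q=0 y=1 z=0 u=0 v=0 n2=1 n1=0 clk=1
  Δ1: clk:1→0
  (1Δ to stable)

3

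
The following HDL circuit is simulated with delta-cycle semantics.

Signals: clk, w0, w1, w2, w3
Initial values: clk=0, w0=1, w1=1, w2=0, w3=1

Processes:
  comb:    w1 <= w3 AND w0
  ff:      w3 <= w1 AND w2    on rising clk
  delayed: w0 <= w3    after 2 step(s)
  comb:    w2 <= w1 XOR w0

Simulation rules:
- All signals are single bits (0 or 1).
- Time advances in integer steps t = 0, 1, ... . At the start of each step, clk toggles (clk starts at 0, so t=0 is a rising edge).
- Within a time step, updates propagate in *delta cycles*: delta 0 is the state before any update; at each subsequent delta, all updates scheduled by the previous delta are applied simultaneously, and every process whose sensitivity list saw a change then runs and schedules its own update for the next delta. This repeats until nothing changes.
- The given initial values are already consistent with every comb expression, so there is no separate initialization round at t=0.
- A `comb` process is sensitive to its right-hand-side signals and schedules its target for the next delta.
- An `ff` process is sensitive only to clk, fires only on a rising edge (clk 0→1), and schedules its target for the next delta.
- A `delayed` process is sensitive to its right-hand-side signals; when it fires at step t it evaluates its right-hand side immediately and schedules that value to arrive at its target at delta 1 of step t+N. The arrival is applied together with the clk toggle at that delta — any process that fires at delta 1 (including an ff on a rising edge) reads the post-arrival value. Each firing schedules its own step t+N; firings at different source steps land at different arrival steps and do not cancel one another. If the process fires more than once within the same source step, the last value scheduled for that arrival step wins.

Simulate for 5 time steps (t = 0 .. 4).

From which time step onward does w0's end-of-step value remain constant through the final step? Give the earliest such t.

2

t0.Δ0 w0=1 clk=0 w2=0 w1=1 w3=1
t0.Δ1 w0=1 clk=1 w2=0 w1=1 w3=1
t0.Δ2 w0=1 clk=1 w2=0 w1=1 w3=0
t0.Δ3 w0=1 clk=1 w2=0 w1=0 w3=0
t0.Δ4 w0=1 clk=1 w2=1 w1=0 w3=0
t1.Δ0 w0=1 clk=1 w2=1 w1=0 w3=0
t1.Δ1 w0=1 clk=0 w2=1 w1=0 w3=0
t2.Δ0 w0=1 clk=0 w2=1 w1=0 w3=0
t2.Δ1 w0=0 clk=1 w2=1 w1=0 w3=0
t2.Δ2 w0=0 clk=1 w2=0 w1=0 w3=0
t3.Δ0 w0=0 clk=1 w2=0 w1=0 w3=0
t3.Δ1 w0=0 clk=0 w2=0 w1=0 w3=0
t4.Δ0 w0=0 clk=0 w2=0 w1=0 w3=0
t4.Δ1 w0=0 clk=1 w2=0 w1=0 w3=0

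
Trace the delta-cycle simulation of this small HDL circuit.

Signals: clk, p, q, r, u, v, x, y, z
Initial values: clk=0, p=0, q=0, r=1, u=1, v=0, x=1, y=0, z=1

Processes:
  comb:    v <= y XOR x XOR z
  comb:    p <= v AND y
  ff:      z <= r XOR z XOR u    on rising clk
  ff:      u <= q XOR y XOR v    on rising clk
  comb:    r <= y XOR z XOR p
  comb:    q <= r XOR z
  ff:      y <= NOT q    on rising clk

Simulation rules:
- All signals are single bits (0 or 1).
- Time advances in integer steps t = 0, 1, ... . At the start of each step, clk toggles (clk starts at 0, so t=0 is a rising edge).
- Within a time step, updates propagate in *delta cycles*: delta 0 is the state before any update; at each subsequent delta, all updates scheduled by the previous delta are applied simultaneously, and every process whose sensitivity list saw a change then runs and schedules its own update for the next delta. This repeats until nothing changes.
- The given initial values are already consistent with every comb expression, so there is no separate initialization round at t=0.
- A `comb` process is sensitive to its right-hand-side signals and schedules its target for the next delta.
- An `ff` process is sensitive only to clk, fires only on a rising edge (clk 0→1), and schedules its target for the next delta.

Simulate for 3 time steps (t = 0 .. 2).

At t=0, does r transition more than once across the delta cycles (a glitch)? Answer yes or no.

[bits: u,z,clk,y,q,p,x,v,r]
t=0: Δ0=110000101 Δ1=111000101 Δ2=011100101 Δ3=011100110 Δ4=011111110 Δ5=011111111 Δ6=011101111 | 6Δ
t=1: Δ0=011101111 Δ1=010101111 | 1Δ
t=2: Δ0=010101111 Δ1=011101111 Δ2=001101111 Δ3=001111100 Δ4=001100100 Δ5=001100101 Δ6=001110101 | 6Δ

yes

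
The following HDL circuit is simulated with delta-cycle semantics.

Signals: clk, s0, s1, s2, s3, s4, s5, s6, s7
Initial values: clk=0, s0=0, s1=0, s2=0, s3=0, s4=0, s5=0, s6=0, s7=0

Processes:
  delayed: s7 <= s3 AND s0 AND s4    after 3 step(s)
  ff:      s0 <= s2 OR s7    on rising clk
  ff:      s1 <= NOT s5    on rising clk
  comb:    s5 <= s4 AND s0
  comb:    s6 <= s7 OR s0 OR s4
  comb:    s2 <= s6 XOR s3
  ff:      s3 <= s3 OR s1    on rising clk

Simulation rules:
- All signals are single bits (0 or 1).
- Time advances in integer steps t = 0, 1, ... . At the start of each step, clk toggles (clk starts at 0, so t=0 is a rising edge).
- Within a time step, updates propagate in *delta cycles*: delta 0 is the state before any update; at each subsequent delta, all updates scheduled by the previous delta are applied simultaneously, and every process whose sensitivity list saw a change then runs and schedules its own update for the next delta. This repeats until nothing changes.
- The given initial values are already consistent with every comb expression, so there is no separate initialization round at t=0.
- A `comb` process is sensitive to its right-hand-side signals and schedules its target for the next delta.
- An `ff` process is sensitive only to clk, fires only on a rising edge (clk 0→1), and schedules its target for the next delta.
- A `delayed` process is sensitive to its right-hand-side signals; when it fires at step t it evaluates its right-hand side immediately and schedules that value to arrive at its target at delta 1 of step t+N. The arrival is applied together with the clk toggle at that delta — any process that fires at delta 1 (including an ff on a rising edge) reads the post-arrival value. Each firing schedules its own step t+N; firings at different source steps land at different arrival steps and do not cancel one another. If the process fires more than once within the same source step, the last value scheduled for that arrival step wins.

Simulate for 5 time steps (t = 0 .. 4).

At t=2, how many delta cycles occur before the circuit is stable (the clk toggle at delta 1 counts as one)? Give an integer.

[bits: s5,s3,s4,s1,s6,clk,s7,s0,s2]
t=0: Δ0=000000000 Δ1=000001000 Δ2=000101000 | 2Δ
t=1: Δ0=000101000 Δ1=000100000 | 1Δ
t=2: Δ0=000100000 Δ1=000101000 Δ2=010101000 Δ3=010101001 | 3Δ
t=3: Δ0=010101001 Δ1=010100001 | 1Δ
t=4: Δ0=010100001 Δ1=010101001 Δ2=010101011 Δ3=010111011 Δ4=010111010 | 4Δ

3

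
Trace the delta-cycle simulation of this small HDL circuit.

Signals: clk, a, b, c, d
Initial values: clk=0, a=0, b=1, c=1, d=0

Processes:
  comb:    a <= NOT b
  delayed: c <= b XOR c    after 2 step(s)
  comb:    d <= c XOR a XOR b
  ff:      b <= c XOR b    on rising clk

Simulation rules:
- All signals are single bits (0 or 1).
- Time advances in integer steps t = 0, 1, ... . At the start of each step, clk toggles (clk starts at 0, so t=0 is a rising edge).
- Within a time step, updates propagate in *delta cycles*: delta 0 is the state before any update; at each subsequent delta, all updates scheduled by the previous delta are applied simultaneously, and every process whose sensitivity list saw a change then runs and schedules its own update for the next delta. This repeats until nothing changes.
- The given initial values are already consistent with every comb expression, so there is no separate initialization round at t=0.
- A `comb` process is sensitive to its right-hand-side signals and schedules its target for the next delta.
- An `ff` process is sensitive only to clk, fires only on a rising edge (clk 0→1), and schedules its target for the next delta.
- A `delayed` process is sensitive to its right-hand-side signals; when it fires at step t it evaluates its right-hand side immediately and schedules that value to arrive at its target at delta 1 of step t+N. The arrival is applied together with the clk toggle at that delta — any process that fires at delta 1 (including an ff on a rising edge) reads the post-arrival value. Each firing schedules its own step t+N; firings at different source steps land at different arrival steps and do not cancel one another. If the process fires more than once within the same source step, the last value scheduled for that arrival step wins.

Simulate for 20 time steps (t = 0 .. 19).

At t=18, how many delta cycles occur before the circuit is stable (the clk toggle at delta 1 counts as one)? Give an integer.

4

t=0 Δ0: d=0 clk=0 a=0 b=1 c=1
  Δ1: clk:0→1
  Δ2: b:1→0
  Δ3: d:0→1, a:0→1
  Δ4: d:1→0
  (4Δ to stable)
t=1 Δ0: d=0 clk=1 a=1 b=0 c=1
  Δ1: clk:1→0
  (1Δ to stable)
t=2 Δ0: d=0 clk=0 a=1 b=0 c=1
  Δ1: clk:0→1
  Δ2: b:0→1
  Δ3: d:0→1, a:1→0
  Δ4: d:1→0
  (4Δ to stable)
t=3 Δ0: d=0 clk=1 a=0 b=1 c=1
  Δ1: clk:1→0
  (1Δ to stable)
t=4 Δ0: d=0 clk=0 a=0 b=1 c=1
  Δ1: clk:0→1, c:1→0
  Δ2: d:0→1
  (2Δ to stable)
t=5 Δ0: d=1 clk=1 a=0 b=1 c=0
  Δ1: clk:1→0
  (1Δ to stable)
t=6 Δ0: d=1 clk=0 a=0 b=1 c=0
  Δ1: clk:0→1, c:0→1
  Δ2: d:1→0, b:1→0
  Δ3: d:0→1, a:0→1
  Δ4: d:1→0
  (4Δ to stable)
t=7 Δ0: d=0 clk=1 a=1 b=0 c=1
  Δ1: clk:1→0
  (1Δ to stable)
t=8 Δ0: d=0 clk=0 a=1 b=0 c=1
  Δ1: clk:0→1
  Δ2: b:0→1
  Δ3: d:0→1, a:1→0
  Δ4: d:1→0
  (4Δ to stable)
t=9 Δ0: d=0 clk=1 a=0 b=1 c=1
  Δ1: clk:1→0
  (1Δ to stable)
t=10 Δ0: d=0 clk=0 a=0 b=1 c=1
  Δ1: clk:0→1, c:1→0
  Δ2: d:0→1
  (2Δ to stable)
t=11 Δ0: d=1 clk=1 a=0 b=1 c=0
  Δ1: clk:1→0
  (1Δ to stable)
t=12 Δ0: d=1 clk=0 a=0 b=1 c=0
  Δ1: clk:0→1, c:0→1
  Δ2: d:1→0, b:1→0
  Δ3: d:0→1, a:0→1
  Δ4: d:1→0
  (4Δ to stable)
t=13 Δ0: d=0 clk=1 a=1 b=0 c=1
  Δ1: clk:1→0
  (1Δ to stable)
t=14 Δ0: d=0 clk=0 a=1 b=0 c=1
  Δ1: clk:0→1
  Δ2: b:0→1
  Δ3: d:0→1, a:1→0
  Δ4: d:1→0
  (4Δ to stable)
t=15 Δ0: d=0 clk=1 a=0 b=1 c=1
  Δ1: clk:1→0
  (1Δ to stable)
t=16 Δ0: d=0 clk=0 a=0 b=1 c=1
  Δ1: clk:0→1, c:1→0
  Δ2: d:0→1
  (2Δ to stable)
t=17 Δ0: d=1 clk=1 a=0 b=1 c=0
  Δ1: clk:1→0
  (1Δ to stable)
t=18 Δ0: d=1 clk=0 a=0 b=1 c=0
  Δ1: clk:0→1, c:0→1
  Δ2: d:1→0, b:1→0
  Δ3: d:0→1, a:0→1
  Δ4: d:1→0
  (4Δ to stable)
t=19 Δ0: d=0 clk=1 a=1 b=0 c=1
  Δ1: clk:1→0
  (1Δ to stable)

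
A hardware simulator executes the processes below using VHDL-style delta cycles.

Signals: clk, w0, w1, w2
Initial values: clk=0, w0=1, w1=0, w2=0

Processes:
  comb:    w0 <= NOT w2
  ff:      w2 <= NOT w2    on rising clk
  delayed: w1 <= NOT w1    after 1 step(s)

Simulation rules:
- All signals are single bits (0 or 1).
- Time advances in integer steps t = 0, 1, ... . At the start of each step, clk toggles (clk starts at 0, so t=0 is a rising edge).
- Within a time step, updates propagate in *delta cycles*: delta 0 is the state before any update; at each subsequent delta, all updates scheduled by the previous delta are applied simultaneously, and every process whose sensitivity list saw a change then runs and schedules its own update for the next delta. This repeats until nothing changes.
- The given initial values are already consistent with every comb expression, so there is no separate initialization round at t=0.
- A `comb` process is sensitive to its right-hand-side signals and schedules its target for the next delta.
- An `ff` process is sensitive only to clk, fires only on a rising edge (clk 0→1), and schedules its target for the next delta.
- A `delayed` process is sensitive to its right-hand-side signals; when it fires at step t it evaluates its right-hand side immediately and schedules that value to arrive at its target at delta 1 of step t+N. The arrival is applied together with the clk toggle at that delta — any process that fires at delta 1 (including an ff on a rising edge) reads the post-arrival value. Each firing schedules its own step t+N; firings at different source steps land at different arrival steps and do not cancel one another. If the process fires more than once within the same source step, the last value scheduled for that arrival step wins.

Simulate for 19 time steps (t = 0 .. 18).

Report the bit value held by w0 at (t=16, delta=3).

t0.Δ0 w2=0 w0=1 clk=0 w1=0
t0.Δ1 w2=0 w0=1 clk=1 w1=0
t0.Δ2 w2=1 w0=1 clk=1 w1=0
t0.Δ3 w2=1 w0=0 clk=1 w1=0
t1.Δ0 w2=1 w0=0 clk=1 w1=0
t1.Δ1 w2=1 w0=0 clk=0 w1=0
t2.Δ0 w2=1 w0=0 clk=0 w1=0
t2.Δ1 w2=1 w0=0 clk=1 w1=0
t2.Δ2 w2=0 w0=0 clk=1 w1=0
t2.Δ3 w2=0 w0=1 clk=1 w1=0
t3.Δ0 w2=0 w0=1 clk=1 w1=0
t3.Δ1 w2=0 w0=1 clk=0 w1=0
t4.Δ0 w2=0 w0=1 clk=0 w1=0
t4.Δ1 w2=0 w0=1 clk=1 w1=0
t4.Δ2 w2=1 w0=1 clk=1 w1=0
t4.Δ3 w2=1 w0=0 clk=1 w1=0
t5.Δ0 w2=1 w0=0 clk=1 w1=0
t5.Δ1 w2=1 w0=0 clk=0 w1=0
t6.Δ0 w2=1 w0=0 clk=0 w1=0
t6.Δ1 w2=1 w0=0 clk=1 w1=0
t6.Δ2 w2=0 w0=0 clk=1 w1=0
t6.Δ3 w2=0 w0=1 clk=1 w1=0
t7.Δ0 w2=0 w0=1 clk=1 w1=0
t7.Δ1 w2=0 w0=1 clk=0 w1=0
t8.Δ0 w2=0 w0=1 clk=0 w1=0
t8.Δ1 w2=0 w0=1 clk=1 w1=0
t8.Δ2 w2=1 w0=1 clk=1 w1=0
t8.Δ3 w2=1 w0=0 clk=1 w1=0
t9.Δ0 w2=1 w0=0 clk=1 w1=0
t9.Δ1 w2=1 w0=0 clk=0 w1=0
t10.Δ0 w2=1 w0=0 clk=0 w1=0
t10.Δ1 w2=1 w0=0 clk=1 w1=0
t10.Δ2 w2=0 w0=0 clk=1 w1=0
t10.Δ3 w2=0 w0=1 clk=1 w1=0
t11.Δ0 w2=0 w0=1 clk=1 w1=0
t11.Δ1 w2=0 w0=1 clk=0 w1=0
t12.Δ0 w2=0 w0=1 clk=0 w1=0
t12.Δ1 w2=0 w0=1 clk=1 w1=0
t12.Δ2 w2=1 w0=1 clk=1 w1=0
t12.Δ3 w2=1 w0=0 clk=1 w1=0
t13.Δ0 w2=1 w0=0 clk=1 w1=0
t13.Δ1 w2=1 w0=0 clk=0 w1=0
t14.Δ0 w2=1 w0=0 clk=0 w1=0
t14.Δ1 w2=1 w0=0 clk=1 w1=0
t14.Δ2 w2=0 w0=0 clk=1 w1=0
t14.Δ3 w2=0 w0=1 clk=1 w1=0
t15.Δ0 w2=0 w0=1 clk=1 w1=0
t15.Δ1 w2=0 w0=1 clk=0 w1=0
t16.Δ0 w2=0 w0=1 clk=0 w1=0
t16.Δ1 w2=0 w0=1 clk=1 w1=0
t16.Δ2 w2=1 w0=1 clk=1 w1=0
t16.Δ3 w2=1 w0=0 clk=1 w1=0
t17.Δ0 w2=1 w0=0 clk=1 w1=0
t17.Δ1 w2=1 w0=0 clk=0 w1=0
t18.Δ0 w2=1 w0=0 clk=0 w1=0
t18.Δ1 w2=1 w0=0 clk=1 w1=0
t18.Δ2 w2=0 w0=0 clk=1 w1=0
t18.Δ3 w2=0 w0=1 clk=1 w1=0

0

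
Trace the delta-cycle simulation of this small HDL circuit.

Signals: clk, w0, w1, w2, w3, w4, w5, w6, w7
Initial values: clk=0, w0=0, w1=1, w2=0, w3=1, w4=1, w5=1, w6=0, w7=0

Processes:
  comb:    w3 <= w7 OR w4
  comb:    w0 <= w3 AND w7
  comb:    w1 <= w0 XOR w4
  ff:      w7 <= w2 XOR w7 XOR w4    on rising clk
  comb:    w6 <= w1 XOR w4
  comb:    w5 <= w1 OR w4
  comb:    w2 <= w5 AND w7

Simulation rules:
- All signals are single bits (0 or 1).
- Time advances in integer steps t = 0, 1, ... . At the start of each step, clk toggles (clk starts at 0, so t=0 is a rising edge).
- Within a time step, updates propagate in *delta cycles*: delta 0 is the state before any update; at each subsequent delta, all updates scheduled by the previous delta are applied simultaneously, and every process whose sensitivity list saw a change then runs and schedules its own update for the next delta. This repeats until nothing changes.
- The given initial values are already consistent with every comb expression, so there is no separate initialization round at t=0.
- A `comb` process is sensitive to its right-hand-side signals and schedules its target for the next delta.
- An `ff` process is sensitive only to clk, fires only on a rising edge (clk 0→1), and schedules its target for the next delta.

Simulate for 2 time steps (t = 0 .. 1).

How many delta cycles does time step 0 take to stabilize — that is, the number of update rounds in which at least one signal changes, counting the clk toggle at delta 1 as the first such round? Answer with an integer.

5

t0.Δ0 w3=1 w0=0 w6=0 w1=1 w4=1 w2=0 w7=0 w5=1 clk=0
t0.Δ1 w3=1 w0=0 w6=0 w1=1 w4=1 w2=0 w7=0 w5=1 clk=1
t0.Δ2 w3=1 w0=0 w6=0 w1=1 w4=1 w2=0 w7=1 w5=1 clk=1
t0.Δ3 w3=1 w0=1 w6=0 w1=1 w4=1 w2=1 w7=1 w5=1 clk=1
t0.Δ4 w3=1 w0=1 w6=0 w1=0 w4=1 w2=1 w7=1 w5=1 clk=1
t0.Δ5 w3=1 w0=1 w6=1 w1=0 w4=1 w2=1 w7=1 w5=1 clk=1
t1.Δ0 w3=1 w0=1 w6=1 w1=0 w4=1 w2=1 w7=1 w5=1 clk=1
t1.Δ1 w3=1 w0=1 w6=1 w1=0 w4=1 w2=1 w7=1 w5=1 clk=0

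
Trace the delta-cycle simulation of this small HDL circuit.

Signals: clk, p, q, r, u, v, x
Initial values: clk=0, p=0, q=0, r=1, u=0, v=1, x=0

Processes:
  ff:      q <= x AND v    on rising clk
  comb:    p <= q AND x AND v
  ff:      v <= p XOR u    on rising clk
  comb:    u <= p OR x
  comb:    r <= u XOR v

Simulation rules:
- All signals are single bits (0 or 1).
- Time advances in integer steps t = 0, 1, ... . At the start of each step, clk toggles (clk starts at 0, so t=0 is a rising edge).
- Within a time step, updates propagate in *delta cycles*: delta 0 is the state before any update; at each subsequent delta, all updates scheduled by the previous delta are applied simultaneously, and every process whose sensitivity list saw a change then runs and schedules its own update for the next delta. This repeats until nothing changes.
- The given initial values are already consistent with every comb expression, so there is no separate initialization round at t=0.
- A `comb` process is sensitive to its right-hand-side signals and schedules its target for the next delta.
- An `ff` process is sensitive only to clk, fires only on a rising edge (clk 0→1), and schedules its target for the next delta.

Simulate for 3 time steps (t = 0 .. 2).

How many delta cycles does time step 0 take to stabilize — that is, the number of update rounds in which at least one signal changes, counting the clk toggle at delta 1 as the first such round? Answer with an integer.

3

t=0 Δ0: q=0 clk=0 p=0 x=0 r=1 v=1 u=0
  Δ1: clk:0→1
  Δ2: v:1→0
  Δ3: r:1→0
  (3Δ to stable)
t=1 Δ0: q=0 clk=1 p=0 x=0 r=0 v=0 u=0
  Δ1: clk:1→0
  (1Δ to stable)
t=2 Δ0: q=0 clk=0 p=0 x=0 r=0 v=0 u=0
  Δ1: clk:0→1
  (1Δ to stable)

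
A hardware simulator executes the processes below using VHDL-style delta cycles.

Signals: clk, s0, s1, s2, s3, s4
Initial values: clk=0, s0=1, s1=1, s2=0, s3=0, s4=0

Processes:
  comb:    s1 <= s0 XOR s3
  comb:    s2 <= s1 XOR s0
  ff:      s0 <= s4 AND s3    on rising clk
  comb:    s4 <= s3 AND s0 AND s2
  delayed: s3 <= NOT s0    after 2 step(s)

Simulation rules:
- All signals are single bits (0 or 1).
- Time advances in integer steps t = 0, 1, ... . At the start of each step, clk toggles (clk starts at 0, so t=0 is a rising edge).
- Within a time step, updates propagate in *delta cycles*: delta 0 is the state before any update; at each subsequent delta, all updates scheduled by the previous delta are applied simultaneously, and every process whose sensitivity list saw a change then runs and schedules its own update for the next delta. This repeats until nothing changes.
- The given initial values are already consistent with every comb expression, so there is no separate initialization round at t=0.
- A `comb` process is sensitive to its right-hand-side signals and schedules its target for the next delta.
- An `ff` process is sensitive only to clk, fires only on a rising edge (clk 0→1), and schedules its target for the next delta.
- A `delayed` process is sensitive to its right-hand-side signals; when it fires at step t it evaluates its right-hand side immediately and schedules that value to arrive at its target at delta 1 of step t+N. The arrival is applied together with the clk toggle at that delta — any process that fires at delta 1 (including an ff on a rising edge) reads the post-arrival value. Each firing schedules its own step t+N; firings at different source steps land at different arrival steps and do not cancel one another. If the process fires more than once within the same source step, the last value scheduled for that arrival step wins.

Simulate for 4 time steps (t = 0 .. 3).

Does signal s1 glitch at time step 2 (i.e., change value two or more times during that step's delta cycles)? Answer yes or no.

[bits: s0,s4,clk,s3,s1,s2]
t=0: Δ0=100010 Δ1=101010 Δ2=001010 Δ3=001001 Δ4=001000 | 4Δ
t=1: Δ0=001000 Δ1=000000 | 1Δ
t=2: Δ0=000000 Δ1=001100 Δ2=001110 Δ3=001111 | 3Δ
t=3: Δ0=001111 Δ1=000111 | 1Δ

no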